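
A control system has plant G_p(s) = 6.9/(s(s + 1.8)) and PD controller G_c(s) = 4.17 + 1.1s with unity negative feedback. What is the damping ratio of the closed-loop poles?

ζ = 0.875

Forward path: (4.17 + 1.1s)·6.9/(s(s+1.8)). The closed-loop characteristic equation is s² + (1.8 + 6.9·1.1)s + 6.9·4.17 = 0.
That is s² + 9.39s + 28.77 = 0, so ω_n = 5.364 rad/s and ζ = 9.39/(2·5.364) = 0.8753.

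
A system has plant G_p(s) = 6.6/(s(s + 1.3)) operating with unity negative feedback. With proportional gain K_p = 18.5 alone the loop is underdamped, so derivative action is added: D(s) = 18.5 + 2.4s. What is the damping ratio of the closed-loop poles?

Forward path: (18.5 + 2.4s)·6.6/(s(s+1.3)). The closed-loop characteristic equation is s² + (1.3 + 6.6·2.4)s + 6.6·18.5 = 0.
That is s² + 17.14s + 122.1 = 0, so ω_n = 11.05 rad/s and ζ = 17.14/(2·11.05) = 0.7756.

ζ = 0.776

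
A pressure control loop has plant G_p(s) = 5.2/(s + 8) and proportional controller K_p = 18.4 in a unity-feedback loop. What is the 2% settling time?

Closed-loop transfer function: T(s) = K_p·G_p(s)/(1 + K_p·G_p(s)) = 95.68/(s + 8 + 95.68) = 95.68/(s + 103.7).
Time constant τ = 1/103.7 = 0.009645 s, so the 2% settling time is about 4τ = 0.0386 s.

T_s ≈ 0.0386 s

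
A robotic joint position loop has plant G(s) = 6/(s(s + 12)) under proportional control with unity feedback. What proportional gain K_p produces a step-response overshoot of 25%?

From %OS = 100·exp(−πζ/√(1−ζ²)) = 25%, ζ = −ln(0.25)/√(π²+ln²(0.25)) = 0.4037.
Characteristic equation s² + 12s + 6K_p = 0 gives ζ = 12/(2√(6K_p)).
Setting ζ = 0.4037: √(6K_p) = 12/(2·0.4037) = 14.86, so K_p = 220.9/6 = 36.8.

K_p = 36.8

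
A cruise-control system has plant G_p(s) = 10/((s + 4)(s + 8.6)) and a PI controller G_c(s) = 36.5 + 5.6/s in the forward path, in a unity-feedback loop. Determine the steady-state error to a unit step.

The open loop G_c(s)G_p(s) has a pole at the origin (type 1), so the static position error constant is infinite and e_ss = 1/(1+∞) = 0.

0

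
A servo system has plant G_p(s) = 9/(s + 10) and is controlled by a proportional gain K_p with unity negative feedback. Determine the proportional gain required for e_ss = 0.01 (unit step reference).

For a type-0 loop with proportional control, e_ss = 1/(1 + K_p·G_p(0)).
G_p(0) = 0.9. Require 1/(1 + K_p·0.9) = 0.01, so 1 + 0.9·K_p = 100.
K_p = (100 − 1)/0.9 = 110.

K_p = 110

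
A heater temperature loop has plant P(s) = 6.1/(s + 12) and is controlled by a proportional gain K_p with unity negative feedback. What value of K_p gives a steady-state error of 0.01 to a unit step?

The loop is type 0, so e_ss(step) = 1/(1 + K_pos) with K_pos = K_p·P(0).
P(0) = 0.5083. Require 1/(1 + K_p·0.5083) = 0.01, so 1 + 0.5083·K_p = 100.
K_p = (100 − 1)/0.5083 = 195.

K_p = 195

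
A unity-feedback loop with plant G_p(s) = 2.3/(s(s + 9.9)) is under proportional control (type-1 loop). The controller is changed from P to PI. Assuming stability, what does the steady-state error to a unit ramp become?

The integrator raises the loop to type 2, so K_v → ∞ and e_ss to a ramp is zero.

0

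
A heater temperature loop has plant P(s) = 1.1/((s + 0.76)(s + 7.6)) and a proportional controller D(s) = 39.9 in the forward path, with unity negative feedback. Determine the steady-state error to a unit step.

0.116

The loop is type 0. Static position error constant K_pos = D(0)·P(0) = 39.9·0.1904 = 7.599.
Steady-state error to a unit step: e_ss = 1/(1+K_pos) = 1/8.599 = 0.116.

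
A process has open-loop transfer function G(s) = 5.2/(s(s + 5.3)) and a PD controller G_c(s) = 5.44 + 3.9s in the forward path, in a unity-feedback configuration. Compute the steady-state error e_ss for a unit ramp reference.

The loop has one pole at the origin (type 1). Velocity error constant K_v = lim_{s→0} s·G_c(s)G(s) = 5.44·5.2/5.3 = 5.337.
Steady-state error to a unit ramp: e_ss = 1/K_v = 0.187.

0.187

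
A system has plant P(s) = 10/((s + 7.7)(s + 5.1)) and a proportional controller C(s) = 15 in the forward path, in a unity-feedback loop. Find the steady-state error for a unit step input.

The loop is type 0. Static position error constant K_pos = C(0)·P(0) = 15·0.2546 = 3.82.
Steady-state error to a unit step: e_ss = 1/(1+K_pos) = 1/4.82 = 0.207.

0.207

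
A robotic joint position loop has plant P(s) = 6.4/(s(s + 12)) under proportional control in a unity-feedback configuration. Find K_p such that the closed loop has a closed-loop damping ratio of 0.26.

K_p = 83.2

Closed-loop characteristic equation: s² + 12s + K_p·6.4 = 0.
So ω_n = √(6.4K_p) and 2ζω_n = 12, giving ζ = 12/(2√(6.4K_p)).
Setting ζ = 0.26: √(6.4K_p) = 12/(2·0.26) = 23.08, so K_p = 532.5/6.4 = 83.2.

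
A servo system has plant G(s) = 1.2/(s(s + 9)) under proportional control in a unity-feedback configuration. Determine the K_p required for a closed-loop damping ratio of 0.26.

Closed-loop characteristic equation: s² + 9s + K_p·1.2 = 0.
So ω_n = √(1.2K_p) and 2ζω_n = 9, giving ζ = 9/(2√(1.2K_p)).
Setting ζ = 0.26: √(1.2K_p) = 9/(2·0.26) = 17.31, so K_p = 299.6/1.2 = 250.

K_p = 250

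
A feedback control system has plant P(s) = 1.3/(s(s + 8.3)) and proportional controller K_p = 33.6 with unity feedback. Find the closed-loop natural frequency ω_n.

The closed-loop denominator is s(s+8.3) + 33.6·1.3 = s² + 8.3s + 43.68.
So ω_n² = 43.68 ⇒ ω_n = 6.609 rad/s, and ζ = 8.3/(2ω_n) = 0.628.

ω_n = 6.61 rad/s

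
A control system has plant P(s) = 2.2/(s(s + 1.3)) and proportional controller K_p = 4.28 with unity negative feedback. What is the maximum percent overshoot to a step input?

50.6%

Closed-loop characteristic equation: s² + 1.3s + 9.416 = 0, so ω_n = 3.069 rad/s and ζ = 1.3/(2·3.069) = 0.2118.
%OS = 100·exp(−πζ/√(1−ζ²)) = 100·exp(−π·0.2118/√0.9551) = 50.6%.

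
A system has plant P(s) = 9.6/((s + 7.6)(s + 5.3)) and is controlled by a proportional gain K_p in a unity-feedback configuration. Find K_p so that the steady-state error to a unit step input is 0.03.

Steady-state error for a unit step on this type-0 loop is 1/(1 + K_p·P(0)).
P(0) = 0.2383. Require 1/(1 + K_p·0.2383) = 0.03, so 1 + 0.2383·K_p = 33.33.
K_p = (33.33 − 1)/0.2383 = 136.

K_p = 136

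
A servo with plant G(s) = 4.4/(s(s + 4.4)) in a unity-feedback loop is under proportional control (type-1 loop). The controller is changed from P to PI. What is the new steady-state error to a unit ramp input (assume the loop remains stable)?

The integrator raises the loop to type 2, so K_v → ∞ and e_ss to a ramp is zero.

0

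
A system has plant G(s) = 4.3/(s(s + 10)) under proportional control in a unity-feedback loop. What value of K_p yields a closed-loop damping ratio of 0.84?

Closed-loop characteristic equation: s² + 10s + K_p·4.3 = 0.
So ω_n = √(4.3K_p) and 2ζω_n = 10, giving ζ = 10/(2√(4.3K_p)).
Setting ζ = 0.84: √(4.3K_p) = 10/(2·0.84) = 5.952, so K_p = 35.43/4.3 = 8.24.

K_p = 8.24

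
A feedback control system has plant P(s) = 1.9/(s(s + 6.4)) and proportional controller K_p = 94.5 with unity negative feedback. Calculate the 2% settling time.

From 1 + K_pP(s) = 0: s² + 6.4s + 179.5 = 0 ⇒ ω_n = 13.4, ζ = 0.2388.
2% settling time T_s ≈ 4/(ζω_n) = 4/3.2 = 1.25 s.

T_s ≈ 1.25 s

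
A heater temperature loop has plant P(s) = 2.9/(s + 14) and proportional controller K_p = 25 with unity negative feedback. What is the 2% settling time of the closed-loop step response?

T_s ≈ 0.0462 s

Closed-loop transfer function: T(s) = K_p·P(s)/(1 + K_p·P(s)) = 72.5/(s + 14 + 72.5) = 72.5/(s + 86.5).
Time constant τ = 1/86.5 = 0.01156 s, so the 2% settling time is about 4τ = 0.0462 s.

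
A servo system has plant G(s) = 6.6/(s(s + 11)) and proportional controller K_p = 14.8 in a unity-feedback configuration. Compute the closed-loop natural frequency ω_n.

With unity feedback the closed-loop characteristic equation is s² + 11s + 14.8·6.6 = s² + 11s + 97.68 = 0.
Matching s² + 2ζω_n s + ω_n²: ω_n = √97.68 = 9.883 rad/s and 2ζω_n = 11, so ζ = 11/(2·9.883) = 0.556.

ω_n = 9.88 rad/s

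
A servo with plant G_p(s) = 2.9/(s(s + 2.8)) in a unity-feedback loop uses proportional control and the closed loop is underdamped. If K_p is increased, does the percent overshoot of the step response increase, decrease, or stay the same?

Characteristic equation s² + 2.8s + K_p·2.9 = 0: raising K_p raises ω_n while 2ζω_n = 2.8 is fixed, so ζ falls and overshoot grows.

increase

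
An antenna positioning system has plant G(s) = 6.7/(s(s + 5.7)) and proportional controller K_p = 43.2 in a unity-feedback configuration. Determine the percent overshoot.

The closed-loop denominator s² + 5.7s + 289.4 gives ω_n = √289.4 = 17.01 and ζ = 5.7/(2ω_n) = 0.1675.
%OS = 100·exp(−πζ/√(1−ζ²)) = 100·exp(−π·0.1675/√0.9719) = 58.6%.

58.6%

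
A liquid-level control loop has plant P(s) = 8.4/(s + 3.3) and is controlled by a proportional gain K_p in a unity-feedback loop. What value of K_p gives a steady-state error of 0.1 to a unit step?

The loop is type 0, so e_ss(step) = 1/(1 + K_pos) with K_pos = K_p·P(0).
P(0) = 2.545. Require 1/(1 + K_p·2.545) = 0.1, so 1 + 2.545·K_p = 10.
K_p = (10 − 1)/2.545 = 3.54.

K_p = 3.54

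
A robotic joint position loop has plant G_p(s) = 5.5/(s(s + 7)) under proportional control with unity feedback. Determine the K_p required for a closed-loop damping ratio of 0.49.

K_p = 9.28

Closed-loop characteristic equation: s² + 7s + K_p·5.5 = 0.
So ω_n = √(5.5K_p) and 2ζω_n = 7, giving ζ = 7/(2√(5.5K_p)).
Setting ζ = 0.49: √(5.5K_p) = 7/(2·0.49) = 7.143, so K_p = 51.02/5.5 = 9.28.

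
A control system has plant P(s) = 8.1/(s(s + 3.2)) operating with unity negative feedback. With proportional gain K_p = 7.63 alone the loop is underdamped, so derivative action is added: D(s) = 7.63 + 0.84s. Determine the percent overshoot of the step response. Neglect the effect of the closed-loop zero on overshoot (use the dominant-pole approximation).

7.49%

Forward path: (7.63 + 0.84s)·8.1/(s(s+3.2)). The closed-loop characteristic equation is s² + (3.2 + 8.1·0.84)s + 8.1·7.63 = 0.
That is s² + 10s + 61.8 = 0, so ω_n = 7.861 rad/s and ζ = 10/(2·7.861) = 0.6363.
%OS = 100·exp(−πζ/√(1−ζ²)) = 7.49%.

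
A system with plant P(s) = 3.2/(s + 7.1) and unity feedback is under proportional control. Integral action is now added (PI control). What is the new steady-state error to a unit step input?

0

Adding integral action puts a pole at s = 0 in the forward path, raising the system type to 1; a type-1 loop has zero steady-state error to a step.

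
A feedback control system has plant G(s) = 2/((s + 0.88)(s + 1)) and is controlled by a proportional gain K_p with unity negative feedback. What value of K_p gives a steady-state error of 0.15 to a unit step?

Steady-state error for a unit step on this type-0 loop is 1/(1 + K_p·G(0)).
G(0) = 2.273. Require 1/(1 + K_p·2.273) = 0.15, so 1 + 2.273·K_p = 6.667.
K_p = (6.667 − 1)/2.273 = 2.49.

K_p = 2.49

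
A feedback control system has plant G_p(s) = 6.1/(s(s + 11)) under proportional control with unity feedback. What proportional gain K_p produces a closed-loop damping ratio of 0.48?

K_p = 21.5

Closed-loop characteristic equation: s² + 11s + K_p·6.1 = 0.
So ω_n = √(6.1K_p) and 2ζω_n = 11, giving ζ = 11/(2√(6.1K_p)).
Setting ζ = 0.48: √(6.1K_p) = 11/(2·0.48) = 11.46, so K_p = 131.3/6.1 = 21.5.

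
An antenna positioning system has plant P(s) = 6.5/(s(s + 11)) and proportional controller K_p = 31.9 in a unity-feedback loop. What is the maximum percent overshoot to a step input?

Closed-loop characteristic equation: s² + 11s + 207.3 = 0, so ω_n = 14.4 rad/s and ζ = 11/(2·14.4) = 0.382.
%OS = 100·exp(−πζ/√(1−ζ²)) = 100·exp(−π·0.382/√0.8541) = 27.3%.

27.3%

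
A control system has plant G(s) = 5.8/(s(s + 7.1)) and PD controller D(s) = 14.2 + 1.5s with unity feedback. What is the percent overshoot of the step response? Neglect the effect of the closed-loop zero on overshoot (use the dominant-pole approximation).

Forward path: (14.2 + 1.5s)·5.8/(s(s+7.1)). The closed-loop characteristic equation is s² + (7.1 + 5.8·1.5)s + 5.8·14.2 = 0.
That is s² + 15.8s + 82.36 = 0, so ω_n = 9.075 rad/s and ζ = 15.8/(2·9.075) = 0.8705.
%OS = 100·exp(−πζ/√(1−ζ²)) = 0.386%.

0.386%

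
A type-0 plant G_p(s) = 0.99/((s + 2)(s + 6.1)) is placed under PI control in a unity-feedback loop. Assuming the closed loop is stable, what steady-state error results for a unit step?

The PI controller's integrator makes the forward path type 1, so e_ss to a step is zero.

0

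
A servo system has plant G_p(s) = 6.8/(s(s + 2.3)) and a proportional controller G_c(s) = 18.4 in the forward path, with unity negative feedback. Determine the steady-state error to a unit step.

The open loop G_c(s)G_p(s) has a pole at the origin (type 1), so the static position error constant is infinite and e_ss = 1/(1+∞) = 0.

0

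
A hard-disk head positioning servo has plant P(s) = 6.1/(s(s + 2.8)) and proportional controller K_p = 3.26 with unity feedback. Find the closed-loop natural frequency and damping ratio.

ω_n = 4.46 rad/s, ζ = 0.314

The closed-loop denominator is s(s+2.8) + 3.26·6.1 = s² + 2.8s + 19.89.
Matching s² + 2ζω_n s + ω_n²: ω_n = √19.89 = 4.459 rad/s and 2ζω_n = 2.8, so ζ = 2.8/(2·4.459) = 0.314.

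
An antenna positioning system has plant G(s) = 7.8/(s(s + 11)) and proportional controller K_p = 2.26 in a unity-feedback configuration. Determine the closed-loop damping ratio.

ζ = 1.31

The closed-loop denominator is s(s+11) + 2.26·7.8 = s² + 11s + 17.63.
So ω_n² = 17.63 ⇒ ω_n = 4.199 rad/s, and ζ = 11/(2ω_n) = 1.31.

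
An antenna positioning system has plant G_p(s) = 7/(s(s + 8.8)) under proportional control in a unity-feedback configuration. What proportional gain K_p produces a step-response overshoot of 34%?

From %OS = 100·exp(−πζ/√(1−ζ²)) = 34%, ζ = −ln(0.34)/√(π²+ln²(0.34)) = 0.3248.
Characteristic equation s² + 8.8s + 7K_p = 0 gives ζ = 8.8/(2√(7K_p)).
Setting ζ = 0.3248: √(7K_p) = 8.8/(2·0.3248) = 13.55, so K_p = 183.5/7 = 26.2.

K_p = 26.2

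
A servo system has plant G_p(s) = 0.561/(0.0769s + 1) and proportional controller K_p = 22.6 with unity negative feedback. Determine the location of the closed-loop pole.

Closed loop: T(s) = K_p·G_p/(1+K_p·G_p) = 12.68/(0.0769s + 1 + 12.68), with pole at s = −(1 + 12.68)/0.0769 = −177.9.

s = -177.9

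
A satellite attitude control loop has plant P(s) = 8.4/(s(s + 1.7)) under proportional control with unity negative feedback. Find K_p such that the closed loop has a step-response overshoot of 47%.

K_p = 1.58

From %OS = 100·exp(−πζ/√(1−ζ²)) = 47%, ζ = −ln(0.47)/√(π²+ln²(0.47)) = 0.2337.
Characteristic equation s² + 1.7s + 8.4K_p = 0 gives ζ = 1.7/(2√(8.4K_p)).
Setting ζ = 0.2337: √(8.4K_p) = 1.7/(2·0.2337) = 3.637, so K_p = 13.23/8.4 = 1.58.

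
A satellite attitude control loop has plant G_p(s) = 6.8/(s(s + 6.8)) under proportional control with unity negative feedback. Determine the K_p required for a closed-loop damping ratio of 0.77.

K_p = 2.87

Closed-loop characteristic equation: s² + 6.8s + K_p·6.8 = 0.
So ω_n = √(6.8K_p) and 2ζω_n = 6.8, giving ζ = 6.8/(2√(6.8K_p)).
Setting ζ = 0.77: √(6.8K_p) = 6.8/(2·0.77) = 4.416, so K_p = 19.5/6.8 = 2.87.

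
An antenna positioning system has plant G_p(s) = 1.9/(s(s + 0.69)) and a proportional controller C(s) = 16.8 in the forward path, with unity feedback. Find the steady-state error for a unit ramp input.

The loop has one pole at the origin (type 1). Velocity error constant K_v = lim_{s→0} s·C(s)G_p(s) = 16.8·1.9/0.69 = 46.26.
Steady-state error to a unit ramp: e_ss = 1/K_v = 0.0216.

0.0216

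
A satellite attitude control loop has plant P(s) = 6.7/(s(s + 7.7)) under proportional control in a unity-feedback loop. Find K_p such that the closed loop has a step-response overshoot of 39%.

K_p = 26.8

From %OS = 100·exp(−πζ/√(1−ζ²)) = 39%, ζ = −ln(0.39)/√(π²+ln²(0.39)) = 0.2871.
Characteristic equation s² + 7.7s + 6.7K_p = 0 gives ζ = 7.7/(2√(6.7K_p)).
Setting ζ = 0.2871: √(6.7K_p) = 7.7/(2·0.2871) = 13.41, so K_p = 179.8/6.7 = 26.8.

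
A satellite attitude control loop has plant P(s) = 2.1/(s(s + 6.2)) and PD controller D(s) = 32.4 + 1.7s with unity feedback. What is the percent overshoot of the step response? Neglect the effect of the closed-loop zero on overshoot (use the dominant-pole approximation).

Forward path: (32.4 + 1.7s)·2.1/(s(s+6.2)). The closed-loop characteristic equation is s² + (6.2 + 2.1·1.7)s + 2.1·32.4 = 0.
That is s² + 9.77s + 68.04 = 0, so ω_n = 8.249 rad/s and ζ = 9.77/(2·8.249) = 0.5922.
%OS = 100·exp(−πζ/√(1−ζ²)) = 9.94%.

9.94%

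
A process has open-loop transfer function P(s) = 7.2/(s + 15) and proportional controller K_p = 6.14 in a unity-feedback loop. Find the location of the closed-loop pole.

s = -59.21

Closed-loop transfer function: T(s) = K_p·P(s)/(1 + K_p·P(s)) = 44.21/(s + 15 + 44.21) = 44.21/(s + 59.21).
The closed-loop pole is at s = −59.21.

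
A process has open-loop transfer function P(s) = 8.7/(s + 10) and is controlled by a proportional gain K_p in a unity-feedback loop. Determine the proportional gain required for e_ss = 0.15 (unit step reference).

Steady-state error for a unit step on this type-0 loop is 1/(1 + K_p·P(0)).
P(0) = 0.87. Require 1/(1 + K_p·0.87) = 0.15, so 1 + 0.87·K_p = 6.667.
K_p = (6.667 − 1)/0.87 = 6.51.

K_p = 6.51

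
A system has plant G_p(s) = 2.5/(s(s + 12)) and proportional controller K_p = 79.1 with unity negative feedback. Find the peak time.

T_p = 0.247 s

From 1 + K_pG_p(s) = 0: s² + 12s + 197.8 = 0 ⇒ ω_n = 14.06, ζ = 0.4267.
Damped frequency ω_d = ω_n√(1−ζ²) = 12.72 rad/s, so peak time T_p = π/ω_d = 0.247 s.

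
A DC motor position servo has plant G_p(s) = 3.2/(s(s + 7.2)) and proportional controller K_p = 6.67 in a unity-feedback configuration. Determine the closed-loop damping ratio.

The closed-loop denominator is s(s+7.2) + 6.67·3.2 = s² + 7.2s + 21.34.
So ω_n² = 21.34 ⇒ ω_n = 4.62 rad/s, and ζ = 7.2/(2ω_n) = 0.779.

ζ = 0.779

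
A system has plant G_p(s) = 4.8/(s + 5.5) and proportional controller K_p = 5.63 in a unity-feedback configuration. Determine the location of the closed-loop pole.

s = -32.52

Closed-loop transfer function: T(s) = K_p·G_p(s)/(1 + K_p·G_p(s)) = 27.02/(s + 5.5 + 27.02) = 27.02/(s + 32.52).
The closed-loop pole is at s = −32.52.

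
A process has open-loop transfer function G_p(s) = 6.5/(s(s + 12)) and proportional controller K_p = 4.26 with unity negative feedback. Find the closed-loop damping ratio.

With unity feedback the closed-loop characteristic equation is s² + 12s + 4.26·6.5 = s² + 12s + 27.69 = 0.
Matching s² + 2ζω_n s + ω_n²: ω_n = √27.69 = 5.262 rad/s and 2ζω_n = 12, so ζ = 12/(2·5.262) = 1.14.

ζ = 1.14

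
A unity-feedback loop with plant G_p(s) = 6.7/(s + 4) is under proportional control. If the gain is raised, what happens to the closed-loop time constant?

decrease

The closed-loop bandwidth 4+K_p·6.7 grows with K_p, so τ shrinks.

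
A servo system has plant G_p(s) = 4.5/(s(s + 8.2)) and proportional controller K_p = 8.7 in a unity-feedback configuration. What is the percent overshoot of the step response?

6.55%

Closed-loop characteristic equation: s² + 8.2s + 39.15 = 0, so ω_n = 6.257 rad/s and ζ = 8.2/(2·6.257) = 0.6553.
%OS = 100·exp(−πζ/√(1−ζ²)) = 100·exp(−π·0.6553/√0.5706) = 6.55%.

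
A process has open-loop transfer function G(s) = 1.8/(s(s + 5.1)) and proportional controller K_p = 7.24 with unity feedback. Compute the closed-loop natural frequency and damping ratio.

ω_n = 3.61 rad/s, ζ = 0.706

With unity feedback the closed-loop characteristic equation is s² + 5.1s + 7.24·1.8 = s² + 5.1s + 13.03 = 0.
So ω_n² = 13.03 ⇒ ω_n = 3.61 rad/s, and ζ = 5.1/(2ω_n) = 0.706.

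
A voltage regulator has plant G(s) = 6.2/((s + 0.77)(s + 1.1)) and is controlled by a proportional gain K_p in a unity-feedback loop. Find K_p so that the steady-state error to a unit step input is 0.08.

For a type-0 loop with proportional control, e_ss = 1/(1 + K_p·G(0)).
G(0) = 7.32. Require 1/(1 + K_p·7.32) = 0.08, so 1 + 7.32·K_p = 12.5.
K_p = (12.5 − 1)/7.32 = 1.57.

K_p = 1.57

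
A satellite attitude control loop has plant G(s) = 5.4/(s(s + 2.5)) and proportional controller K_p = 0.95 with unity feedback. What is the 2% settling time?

T_s ≈ 3.2 s

Closed-loop characteristic equation: s² + 2.5s + 5.13 = 0, so ω_n = 2.265 rad/s and ζ = 2.5/(2·2.265) = 0.5519.
2% settling time T_s ≈ 4/(ζω_n) = 4/1.25 = 3.2 s.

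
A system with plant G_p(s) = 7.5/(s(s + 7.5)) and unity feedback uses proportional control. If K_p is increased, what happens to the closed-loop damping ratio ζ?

ζ = 7.5/(2√(7.5K_p)); increasing K_p raises the denominator, so ζ falls.

decrease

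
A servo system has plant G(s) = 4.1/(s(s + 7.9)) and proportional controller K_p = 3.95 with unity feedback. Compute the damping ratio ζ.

With unity feedback the closed-loop characteristic equation is s² + 7.9s + 3.95·4.1 = s² + 7.9s + 16.2 = 0.
Matching s² + 2ζω_n s + ω_n²: ω_n = √16.2 = 4.024 rad/s and 2ζω_n = 7.9, so ζ = 7.9/(2·4.024) = 0.982.

ζ = 0.982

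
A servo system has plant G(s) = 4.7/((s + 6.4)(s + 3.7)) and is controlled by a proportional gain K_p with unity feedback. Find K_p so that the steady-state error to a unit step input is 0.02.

K_p = 247

Steady-state error for a unit step on this type-0 loop is 1/(1 + K_p·G(0)).
G(0) = 0.1985. Require 1/(1 + K_p·0.1985) = 0.02, so 1 + 0.1985·K_p = 50.
K_p = (50 − 1)/0.1985 = 247.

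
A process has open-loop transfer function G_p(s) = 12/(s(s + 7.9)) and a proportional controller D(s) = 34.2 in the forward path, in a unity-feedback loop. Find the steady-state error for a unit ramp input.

The loop has one pole at the origin (type 1). Velocity error constant K_v = lim_{s→0} s·D(s)G_p(s) = 34.2·12/7.9 = 51.95.
Steady-state error to a unit ramp: e_ss = 1/K_v = 0.0192.

0.0192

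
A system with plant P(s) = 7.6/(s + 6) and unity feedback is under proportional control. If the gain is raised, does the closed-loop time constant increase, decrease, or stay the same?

decrease

Closed-loop pole is at s = −(6+K_p·7.6); larger K_p moves it further left, so τ = 1/(6+K_p·7.6) decreases.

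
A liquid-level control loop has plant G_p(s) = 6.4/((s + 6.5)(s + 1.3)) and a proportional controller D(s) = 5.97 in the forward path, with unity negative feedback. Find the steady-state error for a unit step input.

0.181

The loop is type 0. Static position error constant K_pos = D(0)·G_p(0) = 5.97·0.7574 = 4.522.
Steady-state error to a unit step: e_ss = 1/(1+K_pos) = 1/5.522 = 0.181.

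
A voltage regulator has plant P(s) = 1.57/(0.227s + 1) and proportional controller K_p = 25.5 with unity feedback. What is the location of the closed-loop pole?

Closed loop: T(s) = K_p·P/(1+K_p·P) = 40.04/(0.227s + 1 + 40.04), with pole at s = −(1 + 40.04)/0.227 = −180.8.

s = -180.8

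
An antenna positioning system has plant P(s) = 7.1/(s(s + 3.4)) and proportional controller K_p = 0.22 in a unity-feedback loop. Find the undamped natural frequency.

The closed-loop denominator is s(s+3.4) + 0.22·7.1 = s² + 3.4s + 1.562.
Matching s² + 2ζω_n s + ω_n²: ω_n = √1.562 = 1.25 rad/s and 2ζω_n = 3.4, so ζ = 3.4/(2·1.25) = 1.36.

ω_n = 1.25 rad/s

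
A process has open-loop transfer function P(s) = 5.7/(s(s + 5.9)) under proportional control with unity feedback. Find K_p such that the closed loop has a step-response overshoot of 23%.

From %OS = 100·exp(−πζ/√(1−ζ²)) = 23%, ζ = −ln(0.23)/√(π²+ln²(0.23)) = 0.4237.
Characteristic equation s² + 5.9s + 5.7K_p = 0 gives ζ = 5.9/(2√(5.7K_p)).
Setting ζ = 0.4237: √(5.7K_p) = 5.9/(2·0.4237) = 6.962, so K_p = 48.47/5.7 = 8.5.

K_p = 8.5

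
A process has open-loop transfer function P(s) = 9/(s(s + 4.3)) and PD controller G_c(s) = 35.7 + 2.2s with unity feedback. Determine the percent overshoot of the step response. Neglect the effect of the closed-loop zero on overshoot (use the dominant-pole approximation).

Forward path: (35.7 + 2.2s)·9/(s(s+4.3)). The closed-loop characteristic equation is s² + (4.3 + 9·2.2)s + 9·35.7 = 0.
That is s² + 24.1s + 321.3 = 0, so ω_n = 17.92 rad/s and ζ = 24.1/(2·17.92) = 0.6723.
%OS = 100·exp(−πζ/√(1−ζ²)) = 5.77%.

5.77%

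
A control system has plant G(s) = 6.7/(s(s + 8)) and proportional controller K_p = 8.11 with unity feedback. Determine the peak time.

T_p = 0.507 s

The closed-loop denominator s² + 8s + 54.34 gives ω_n = √54.34 = 7.371 and ζ = 8/(2ω_n) = 0.5426.
Damped frequency ω_d = ω_n√(1−ζ²) = 6.192 rad/s, so peak time T_p = π/ω_d = 0.507 s.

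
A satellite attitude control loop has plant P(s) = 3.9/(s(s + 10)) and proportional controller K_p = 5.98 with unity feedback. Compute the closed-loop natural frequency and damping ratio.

ω_n = 4.83 rad/s, ζ = 1.04

1 + K_p·P(s) = 0 gives s² + 10s + 23.32 = 0.
So ω_n² = 23.32 ⇒ ω_n = 4.829 rad/s, and ζ = 10/(2ω_n) = 1.04.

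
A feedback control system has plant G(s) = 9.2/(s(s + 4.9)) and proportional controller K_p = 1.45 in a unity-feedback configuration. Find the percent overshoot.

From 1 + K_pG(s) = 0: s² + 4.9s + 13.34 = 0 ⇒ ω_n = 3.652, ζ = 0.6708.
%OS = 100·exp(−πζ/√(1−ζ²)) = 100·exp(−π·0.6708/√0.55) = 5.83%.

5.83%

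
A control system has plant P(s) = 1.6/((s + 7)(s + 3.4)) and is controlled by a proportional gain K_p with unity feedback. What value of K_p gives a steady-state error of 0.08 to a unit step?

For a type-0 loop with proportional control, e_ss = 1/(1 + K_p·P(0)).
P(0) = 0.06723. Require 1/(1 + K_p·0.06723) = 0.08, so 1 + 0.06723·K_p = 12.5.
K_p = (12.5 − 1)/0.06723 = 171.

K_p = 171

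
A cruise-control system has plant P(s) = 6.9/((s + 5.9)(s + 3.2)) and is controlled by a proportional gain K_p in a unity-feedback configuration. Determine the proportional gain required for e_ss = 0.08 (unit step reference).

The loop is type 0, so e_ss(step) = 1/(1 + K_pos) with K_pos = K_p·P(0).
P(0) = 0.3655. Require 1/(1 + K_p·0.3655) = 0.08, so 1 + 0.3655·K_p = 12.5.
K_p = (12.5 − 1)/0.3655 = 31.5.

K_p = 31.5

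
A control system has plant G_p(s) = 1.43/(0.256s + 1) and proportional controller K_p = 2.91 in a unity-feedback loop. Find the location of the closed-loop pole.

Closed loop: T(s) = K_p·G_p/(1+K_p·G_p) = 4.161/(0.256s + 1 + 4.161), with pole at s = −(1 + 4.161)/0.256 = −20.16.

s = -20.16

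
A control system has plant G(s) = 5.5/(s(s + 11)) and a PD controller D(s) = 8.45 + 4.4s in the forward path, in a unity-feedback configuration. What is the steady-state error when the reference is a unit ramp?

The loop has one pole at the origin (type 1). Velocity error constant K_v = lim_{s→0} s·D(s)G(s) = 8.45·5.5/11 = 4.225.
Steady-state error to a unit ramp: e_ss = 1/K_v = 0.237.

0.237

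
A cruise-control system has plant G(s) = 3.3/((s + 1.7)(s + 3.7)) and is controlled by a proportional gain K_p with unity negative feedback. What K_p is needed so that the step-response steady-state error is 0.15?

Steady-state error for a unit step on this type-0 loop is 1/(1 + K_p·G(0)).
G(0) = 0.5246. Require 1/(1 + K_p·0.5246) = 0.15, so 1 + 0.5246·K_p = 6.667.
K_p = (6.667 − 1)/0.5246 = 10.8.

K_p = 10.8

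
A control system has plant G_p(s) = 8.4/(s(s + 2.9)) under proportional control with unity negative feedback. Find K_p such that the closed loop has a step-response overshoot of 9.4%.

K_p = 0.692

From %OS = 100·exp(−πζ/√(1−ζ²)) = 9.4%, ζ = −ln(0.094)/√(π²+ln²(0.094)) = 0.6013.
Characteristic equation s² + 2.9s + 8.4K_p = 0 gives ζ = 2.9/(2√(8.4K_p)).
Setting ζ = 0.6013: √(8.4K_p) = 2.9/(2·0.6013) = 2.411, so K_p = 5.814/8.4 = 0.692.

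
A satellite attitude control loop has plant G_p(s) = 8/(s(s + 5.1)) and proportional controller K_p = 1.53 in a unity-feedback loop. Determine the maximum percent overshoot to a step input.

The closed-loop denominator s² + 5.1s + 12.24 gives ω_n = √12.24 = 3.499 and ζ = 5.1/(2ω_n) = 0.7289.
%OS = 100·exp(−πζ/√(1−ζ²)) = 100·exp(−π·0.7289/√0.4688) = 3.53%.

3.53%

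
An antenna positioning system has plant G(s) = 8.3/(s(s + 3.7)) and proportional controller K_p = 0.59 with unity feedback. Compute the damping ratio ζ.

The closed-loop denominator is s(s+3.7) + 0.59·8.3 = s² + 3.7s + 4.897.
Matching s² + 2ζω_n s + ω_n²: ω_n = √4.897 = 2.213 rad/s and 2ζω_n = 3.7, so ζ = 3.7/(2·2.213) = 0.836.

ζ = 0.836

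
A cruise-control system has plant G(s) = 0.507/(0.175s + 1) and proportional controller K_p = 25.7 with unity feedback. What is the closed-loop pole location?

s = -80.17

Closed loop: T(s) = K_p·G/(1+K_p·G) = 13.03/(0.175s + 1 + 13.03), with pole at s = −(1 + 13.03)/0.175 = −80.17.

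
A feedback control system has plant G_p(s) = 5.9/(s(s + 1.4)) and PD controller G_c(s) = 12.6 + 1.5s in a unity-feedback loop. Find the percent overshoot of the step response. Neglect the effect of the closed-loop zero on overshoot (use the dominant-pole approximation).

Forward path: (12.6 + 1.5s)·5.9/(s(s+1.4)). The closed-loop characteristic equation is s² + (1.4 + 5.9·1.5)s + 5.9·12.6 = 0.
That is s² + 10.25s + 74.34 = 0, so ω_n = 8.622 rad/s and ζ = 10.25/(2·8.622) = 0.5944.
%OS = 100·exp(−πζ/√(1−ζ²)) = 9.81%.

9.81%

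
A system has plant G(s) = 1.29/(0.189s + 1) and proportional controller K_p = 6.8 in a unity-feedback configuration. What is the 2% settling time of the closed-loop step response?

T_s ≈ 0.0774 s

Closed loop: T(s) = K_p·G/(1+K_p·G) = 8.772/(0.189s + 1 + 8.772), with pole at s = −(1 + 8.772)/0.189 = −51.7.
τ = 1/51.7 = 0.01934 s, so 2% settling time ≈ 4τ = 0.0774 s.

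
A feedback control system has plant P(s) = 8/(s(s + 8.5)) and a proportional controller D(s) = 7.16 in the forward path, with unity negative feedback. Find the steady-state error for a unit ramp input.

The loop has one pole at the origin (type 1). Velocity error constant K_v = lim_{s→0} s·D(s)P(s) = 7.16·8/8.5 = 6.739.
Steady-state error to a unit ramp: e_ss = 1/K_v = 0.148.

0.148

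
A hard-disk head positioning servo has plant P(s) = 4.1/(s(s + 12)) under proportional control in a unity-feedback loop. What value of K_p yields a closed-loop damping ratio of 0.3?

Closed-loop characteristic equation: s² + 12s + K_p·4.1 = 0.
So ω_n = √(4.1K_p) and 2ζω_n = 12, giving ζ = 12/(2√(4.1K_p)).
Setting ζ = 0.3: √(4.1K_p) = 12/(2·0.3) = 20, so K_p = 400/4.1 = 97.6.

K_p = 97.6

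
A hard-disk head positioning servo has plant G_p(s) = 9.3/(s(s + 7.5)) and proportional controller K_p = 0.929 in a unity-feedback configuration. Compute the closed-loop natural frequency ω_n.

The closed-loop denominator is s(s+7.5) + 0.929·9.3 = s² + 7.5s + 8.64.
So ω_n² = 8.64 ⇒ ω_n = 2.939 rad/s, and ζ = 7.5/(2ω_n) = 1.28.

ω_n = 2.94 rad/s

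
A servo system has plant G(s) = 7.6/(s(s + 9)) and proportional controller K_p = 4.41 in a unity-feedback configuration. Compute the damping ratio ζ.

ζ = 0.777

1 + K_p·G(s) = 0 gives s² + 9s + 33.52 = 0.
Matching s² + 2ζω_n s + ω_n²: ω_n = √33.52 = 5.789 rad/s and 2ζω_n = 9, so ζ = 9/(2·5.789) = 0.777.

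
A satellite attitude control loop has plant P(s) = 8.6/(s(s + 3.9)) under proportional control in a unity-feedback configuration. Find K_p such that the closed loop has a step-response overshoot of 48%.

From %OS = 100·exp(−πζ/√(1−ζ²)) = 48%, ζ = −ln(0.48)/√(π²+ln²(0.48)) = 0.2275.
Characteristic equation s² + 3.9s + 8.6K_p = 0 gives ζ = 3.9/(2√(8.6K_p)).
Setting ζ = 0.2275: √(8.6K_p) = 3.9/(2·0.2275) = 8.571, so K_p = 73.47/8.6 = 8.54.

K_p = 8.54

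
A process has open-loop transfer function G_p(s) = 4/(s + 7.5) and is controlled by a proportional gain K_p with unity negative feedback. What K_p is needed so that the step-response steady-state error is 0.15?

K_p = 10.6

The loop is type 0, so e_ss(step) = 1/(1 + K_pos) with K_pos = K_p·G_p(0).
G_p(0) = 0.5333. Require 1/(1 + K_p·0.5333) = 0.15, so 1 + 0.5333·K_p = 6.667.
K_p = (6.667 − 1)/0.5333 = 10.6.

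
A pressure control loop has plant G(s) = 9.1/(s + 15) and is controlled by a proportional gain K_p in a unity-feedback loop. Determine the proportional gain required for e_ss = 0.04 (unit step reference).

The loop is type 0, so e_ss(step) = 1/(1 + K_pos) with K_pos = K_p·G(0).
G(0) = 0.6067. Require 1/(1 + K_p·0.6067) = 0.04, so 1 + 0.6067·K_p = 25.
K_p = (25 − 1)/0.6067 = 39.6.

K_p = 39.6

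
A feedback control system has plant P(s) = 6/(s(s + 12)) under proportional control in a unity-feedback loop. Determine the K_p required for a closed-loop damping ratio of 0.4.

K_p = 37.5

Closed-loop characteristic equation: s² + 12s + K_p·6 = 0.
So ω_n = √(6K_p) and 2ζω_n = 12, giving ζ = 12/(2√(6K_p)).
Setting ζ = 0.4: √(6K_p) = 12/(2·0.4) = 15, so K_p = 225/6 = 37.5.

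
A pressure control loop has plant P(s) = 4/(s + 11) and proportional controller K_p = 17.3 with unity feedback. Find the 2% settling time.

T_s ≈ 0.0499 s

Closed-loop transfer function: T(s) = K_p·P(s)/(1 + K_p·P(s)) = 69.2/(s + 11 + 69.2) = 69.2/(s + 80.2).
Time constant τ = 1/80.2 = 0.01247 s, so the 2% settling time is about 4τ = 0.0499 s.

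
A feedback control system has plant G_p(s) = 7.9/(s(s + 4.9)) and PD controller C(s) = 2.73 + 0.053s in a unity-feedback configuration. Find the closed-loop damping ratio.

Forward path: (2.73 + 0.053s)·7.9/(s(s+4.9)). The closed-loop characteristic equation is s² + (4.9 + 7.9·0.053)s + 7.9·2.73 = 0.
That is s² + 5.319s + 21.57 = 0, so ω_n = 4.644 rad/s and ζ = 5.319/(2·4.644) = 0.5726.

ζ = 0.573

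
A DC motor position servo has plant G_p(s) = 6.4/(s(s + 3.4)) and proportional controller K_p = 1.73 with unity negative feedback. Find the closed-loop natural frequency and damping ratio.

ω_n = 3.33 rad/s, ζ = 0.511

The closed-loop denominator is s(s+3.4) + 1.73·6.4 = s² + 3.4s + 11.07.
So ω_n² = 11.07 ⇒ ω_n = 3.327 rad/s, and ζ = 3.4/(2ω_n) = 0.511.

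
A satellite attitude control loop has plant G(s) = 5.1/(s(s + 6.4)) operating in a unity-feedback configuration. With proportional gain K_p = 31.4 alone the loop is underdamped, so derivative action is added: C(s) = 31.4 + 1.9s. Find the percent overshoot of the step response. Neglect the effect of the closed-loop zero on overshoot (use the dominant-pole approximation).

Forward path: (31.4 + 1.9s)·5.1/(s(s+6.4)). The closed-loop characteristic equation is s² + (6.4 + 5.1·1.9)s + 5.1·31.4 = 0.
That is s² + 16.09s + 160.1 = 0, so ω_n = 12.65 rad/s and ζ = 16.09/(2·12.65) = 0.6357.
%OS = 100·exp(−πζ/√(1−ζ²)) = 7.52%.

7.52%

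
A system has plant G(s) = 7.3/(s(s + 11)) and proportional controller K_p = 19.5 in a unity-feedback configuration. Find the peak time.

Closed-loop characteristic equation: s² + 11s + 142.3 = 0, so ω_n = 11.93 rad/s and ζ = 11/(2·11.93) = 0.461.
Damped frequency ω_d = ω_n√(1−ζ²) = 10.59 rad/s, so peak time T_p = π/ω_d = 0.297 s.

T_p = 0.297 s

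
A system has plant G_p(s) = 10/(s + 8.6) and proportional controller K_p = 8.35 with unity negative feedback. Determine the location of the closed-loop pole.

Closed-loop transfer function: T(s) = K_p·G_p(s)/(1 + K_p·G_p(s)) = 83.5/(s + 8.6 + 83.5) = 83.5/(s + 92.1).
The closed-loop pole is at s = −92.1.

s = -92.1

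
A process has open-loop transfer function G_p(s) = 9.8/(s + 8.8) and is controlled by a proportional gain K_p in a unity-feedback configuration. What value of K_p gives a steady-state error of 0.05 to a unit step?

For a type-0 loop with proportional control, e_ss = 1/(1 + K_p·G_p(0)).
G_p(0) = 1.114. Require 1/(1 + K_p·1.114) = 0.05, so 1 + 1.114·K_p = 20.
K_p = (20 − 1)/1.114 = 17.1.

K_p = 17.1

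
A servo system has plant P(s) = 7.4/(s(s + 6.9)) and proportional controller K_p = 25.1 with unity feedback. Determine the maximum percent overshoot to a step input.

44%

The closed-loop denominator s² + 6.9s + 185.7 gives ω_n = √185.7 = 13.63 and ζ = 6.9/(2ω_n) = 0.2531.
%OS = 100·exp(−πζ/√(1−ζ²)) = 100·exp(−π·0.2531/√0.9359) = 44%.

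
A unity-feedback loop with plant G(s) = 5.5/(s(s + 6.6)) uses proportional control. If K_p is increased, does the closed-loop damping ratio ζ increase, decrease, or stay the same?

decrease

ζ = 6.6/(2√(5.5K_p)); increasing K_p raises the denominator, so ζ falls.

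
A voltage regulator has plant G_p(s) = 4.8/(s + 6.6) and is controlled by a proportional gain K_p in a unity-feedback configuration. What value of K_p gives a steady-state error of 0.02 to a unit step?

K_p = 67.4

For a type-0 loop with proportional control, e_ss = 1/(1 + K_p·G_p(0)).
G_p(0) = 0.7273. Require 1/(1 + K_p·0.7273) = 0.02, so 1 + 0.7273·K_p = 50.
K_p = (50 − 1)/0.7273 = 67.4.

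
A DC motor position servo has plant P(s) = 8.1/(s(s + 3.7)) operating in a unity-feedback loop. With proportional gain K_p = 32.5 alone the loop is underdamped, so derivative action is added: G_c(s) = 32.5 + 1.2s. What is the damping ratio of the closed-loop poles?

ζ = 0.414

Forward path: (32.5 + 1.2s)·8.1/(s(s+3.7)). The closed-loop characteristic equation is s² + (3.7 + 8.1·1.2)s + 8.1·32.5 = 0.
That is s² + 13.42s + 263.2 = 0, so ω_n = 16.22 rad/s and ζ = 13.42/(2·16.22) = 0.4136.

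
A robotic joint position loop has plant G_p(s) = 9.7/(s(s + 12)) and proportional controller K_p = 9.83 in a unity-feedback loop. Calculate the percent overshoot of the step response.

8.66%

Closed-loop characteristic equation: s² + 12s + 95.35 = 0, so ω_n = 9.765 rad/s and ζ = 12/(2·9.765) = 0.6145.
%OS = 100·exp(−πζ/√(1−ζ²)) = 100·exp(−π·0.6145/√0.6224) = 8.66%.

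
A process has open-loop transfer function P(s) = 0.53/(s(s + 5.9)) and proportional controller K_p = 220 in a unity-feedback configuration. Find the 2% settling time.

Closed-loop characteristic equation: s² + 5.9s + 116.6 = 0, so ω_n = 10.8 rad/s and ζ = 5.9/(2·10.8) = 0.2732.
2% settling time T_s ≈ 4/(ζω_n) = 4/2.95 = 1.36 s.

T_s ≈ 1.36 s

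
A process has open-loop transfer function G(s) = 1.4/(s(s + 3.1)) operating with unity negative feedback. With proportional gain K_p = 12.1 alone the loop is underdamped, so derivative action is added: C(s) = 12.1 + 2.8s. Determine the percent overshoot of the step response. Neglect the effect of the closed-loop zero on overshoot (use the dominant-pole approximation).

Forward path: (12.1 + 2.8s)·1.4/(s(s+3.1)). The closed-loop characteristic equation is s² + (3.1 + 1.4·2.8)s + 1.4·12.1 = 0.
That is s² + 7.02s + 16.94 = 0, so ω_n = 4.116 rad/s and ζ = 7.02/(2·4.116) = 0.8528.
%OS = 100·exp(−πζ/√(1−ζ²)) = 0.591%.

0.591%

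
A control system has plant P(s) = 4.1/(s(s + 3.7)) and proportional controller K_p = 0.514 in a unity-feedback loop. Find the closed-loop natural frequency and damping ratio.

ω_n = 1.45 rad/s, ζ = 1.27

1 + K_p·P(s) = 0 gives s² + 3.7s + 2.107 = 0.
Matching s² + 2ζω_n s + ω_n²: ω_n = √2.107 = 1.452 rad/s and 2ζω_n = 3.7, so ζ = 3.7/(2·1.452) = 1.27.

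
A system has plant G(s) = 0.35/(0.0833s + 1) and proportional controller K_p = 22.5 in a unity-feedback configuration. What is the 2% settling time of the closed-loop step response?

Closed loop: T(s) = K_p·G/(1+K_p·G) = 7.875/(0.0833s + 1 + 7.875), with pole at s = −(1 + 7.875)/0.0833 = −106.5.
τ = 1/106.5 = 0.009386 s, so 2% settling time ≈ 4τ = 0.0375 s.

T_s ≈ 0.0375 s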